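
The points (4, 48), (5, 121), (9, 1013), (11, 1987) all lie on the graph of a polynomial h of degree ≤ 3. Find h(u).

h(u) = 2u^3 - 6u^2 + 5u - 4

Using the Lagrange interpolation formula with nodes 4, 5, 9, 11:
  L_0(u) = (u - 5)(u - 9)(u - 11) / -35
  L_1(u) = (u - 4)(u - 9)(u - 11) / 24
  L_2(u) = (u - 4)(u - 5)(u - 11) / -40
  L_3(u) = (u - 4)(u - 5)(u - 9) / 84
Then h(u) = 48·L_0(u) + 121·L_1(u) + 1013·L_2(u) + 1987·L_3(u).
Expanding and collecting terms gives h(u) = 2u^3 - 6u^2 + 5u - 4.
Check: h(11) = 1987. ✓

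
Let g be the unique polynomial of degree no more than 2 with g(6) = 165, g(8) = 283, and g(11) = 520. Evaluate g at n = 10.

433

Using the Lagrange interpolation formula with nodes 6, 8, 11:
  L_0(n) = (n - 8)(n - 11) / 10
  L_1(n) = (n - 6)(n - 11) / -6
  L_2(n) = (n - 6)(n - 8) / 15
Then g(n) = 165·L_0(n) + 283·L_1(n) + 520·L_2(n).
Expanding and collecting terms gives g(n) = 4n^2 + 3n + 3.
Evaluating at n = 10: g(10) = 433.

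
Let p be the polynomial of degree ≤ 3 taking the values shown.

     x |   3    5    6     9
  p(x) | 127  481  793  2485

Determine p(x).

Write p(x) = ax^3 + bx^2 + cx + d. Substituting each data point gives a linear system:
  27a + 9b + 3c + d = 127
  125a + 25b + 5c + d = 481
  216a + 36b + 6c + d = 793
  729a + 81b + 9c + d = 2485
Solving the system yields a = 3, b = 3, c = 6, d = 1.
So p(x) = 3x³ + 3x² + 6x + 1.
Check: p(9) = 2485. ✓

p(x) = 3x^3 + 3x^2 + 6x + 1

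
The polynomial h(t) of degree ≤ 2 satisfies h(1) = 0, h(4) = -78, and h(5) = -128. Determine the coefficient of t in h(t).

Write h(t) = at^2 + bt + c. Substituting each data point gives a linear system:
  a + b + c = 0
  16a + 4b + c = -78
  25a + 5b + c = -128
Solving the system yields a = -6, b = 4, c = 2.
So h(t) = -6t^2 + 4t + 2.
The coefficient of t is 4.

4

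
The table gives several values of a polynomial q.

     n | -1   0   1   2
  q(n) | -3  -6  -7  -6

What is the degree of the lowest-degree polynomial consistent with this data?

Forward differences of the values at n = -1, 0, 1, 2:
  q  : -3  -6  -7  -6
  Δ  : -3  -1  1
  Δ^2: 2  2
  Δ^3: 0
The second differences are constant (2) and nonzero, while all higher differences vanish, so the minimal degree is 2.

2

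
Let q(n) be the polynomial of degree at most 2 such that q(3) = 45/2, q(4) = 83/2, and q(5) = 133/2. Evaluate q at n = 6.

Using the Lagrange interpolation formula with nodes 3, 4, 5:
  L_0(n) = (n - 4)(n - 5) / 2
  L_1(n) = (n - 3)(n - 5) / -1
  L_2(n) = (n - 3)(n - 4) / 2
Then q(n) = 45/2·L_0(n) + 83/2·L_1(n) + 133/2·L_2(n).
Expanding and collecting terms gives q(n) = 3n^2 - 2n + 3/2.
Evaluating at n = 6: q(6) = 195/2.

195/2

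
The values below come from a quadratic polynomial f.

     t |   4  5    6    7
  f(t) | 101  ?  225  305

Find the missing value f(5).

On equispaced nodes a degree-2 polynomial has vanishing third forward difference, so
  - f(4) + 3·f(5) - 3·f(6) + f(7) = 0.
Substituting the known values and solving for f(5):
  3·f(5) = 471
  f(5) = 157.

157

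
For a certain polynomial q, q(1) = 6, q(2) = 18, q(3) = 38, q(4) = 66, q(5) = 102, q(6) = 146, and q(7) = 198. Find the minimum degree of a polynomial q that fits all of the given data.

Forward differences of the values at u = 1, 2, 3, 4, 5, 6, 7:
  q  : 6  18  38  66  102  146  198
  Δ  : 12  20  28  36  44  52
  Δ^2: 8  8  8  8  8
  Δ^3: 0  0  0  0
  Δ^4: 0  0  0
  Δ^5: 0  0
  Δ^6: 0
The second differences are constant (8) and nonzero, while all higher differences vanish, so the minimal degree is 2.

2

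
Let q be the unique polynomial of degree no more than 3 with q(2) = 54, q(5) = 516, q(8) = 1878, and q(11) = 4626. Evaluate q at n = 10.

3526

Using the Lagrange interpolation formula with nodes 2, 5, 8, 11:
  L_0(n) = (n - 5)(n - 8)(n - 11) / -162
  L_1(n) = (n - 2)(n - 8)(n - 11) / 54
  L_2(n) = (n - 2)(n - 5)(n - 11) / -54
  L_3(n) = (n - 2)(n - 5)(n - 8) / 162
Then q(n) = 54·L_0(n) + 516·L_1(n) + 1878·L_2(n) + 4626·L_3(n).
Expanding and collecting terms gives q(n) = 3n³ + 5n² + 2n + 6.
Evaluating at n = 10: q(10) = 3526.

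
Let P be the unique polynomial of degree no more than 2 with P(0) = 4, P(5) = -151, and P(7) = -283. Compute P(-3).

-23

Write P(n) = an^2 + bn + c. Substituting each data point gives a linear system:
  c = 4
  25a + 5b + c = -151
  49a + 7b + c = -283
Solving the system yields a = -5, b = -6, c = 4.
So P(n) = -5n^2 - 6n + 4.
Then P(-3) = -23.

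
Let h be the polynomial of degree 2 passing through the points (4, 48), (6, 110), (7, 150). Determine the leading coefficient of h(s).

Write h(s) = as^2 + bs + c. Substituting each data point gives a linear system:
  16a + 4b + c = 48
  36a + 6b + c = 110
  49a + 7b + c = 150
Solving the system yields a = 3, b = 1, c = -4.
So h(s) = 3s^2 + s - 4.
The leading coefficient is 3.

3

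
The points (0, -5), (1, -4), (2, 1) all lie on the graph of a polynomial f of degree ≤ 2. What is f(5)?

Write f(u) = au^2 + bu + c. Substituting each data point gives a linear system:
  c = -5
  a + b + c = -4
  4a + 2b + c = 1
Solving the system yields a = 2, b = -1, c = -5.
So f(u) = 2u^2 - u - 5.
Then f(5) = 40.

40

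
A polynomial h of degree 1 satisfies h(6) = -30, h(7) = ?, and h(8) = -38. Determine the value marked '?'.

-34

The 2 known points determine the degree-1 polynomial uniquely.
Write h(s) = as + b. Substituting each data point gives a linear system:
  6a + b = -30
  8a + b = -38
Solving the system yields a = -4, b = -6.
So h(s) = -4s - 6.
Then h(7) = -34.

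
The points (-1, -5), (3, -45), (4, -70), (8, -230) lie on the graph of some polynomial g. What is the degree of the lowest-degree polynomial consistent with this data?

Divided differences on the nodes -1, 3, 4, 8:
  order 0: -5  -45  -70  -230
  order 1: -10  -25  -40
  order 2: -3  -3
  order 3: 0
The order-2 divided differences are all -3 (nonzero) and every higher order vanishes, so the data lies on a polynomial of degree exactly 2.

2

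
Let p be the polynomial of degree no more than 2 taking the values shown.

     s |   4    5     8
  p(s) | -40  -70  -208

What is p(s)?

p(s) = -4s^2 + 6s

Write p(s) = as^2 + bs + c. Substituting each data point gives a linear system:
  16a + 4b + c = -40
  25a + 5b + c = -70
  64a + 8b + c = -208
Solving the system yields a = -4, b = 6, c = 0.
So p(s) = -4s^2 + 6s.
Check: p(5) = -70. ✓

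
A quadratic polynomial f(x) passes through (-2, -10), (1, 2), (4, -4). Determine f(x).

Write f(x) = ax^2 + bx + c. Substituting each data point gives a linear system:
  4a - 2b + c = -10
  a + b + c = 2
  16a + 4b + c = -4
Solving the system yields a = -1, b = 3, c = 0.
So f(x) = -x^2 + 3x.
Check: f(4) = -4. ✓

f(x) = -x^2 + 3x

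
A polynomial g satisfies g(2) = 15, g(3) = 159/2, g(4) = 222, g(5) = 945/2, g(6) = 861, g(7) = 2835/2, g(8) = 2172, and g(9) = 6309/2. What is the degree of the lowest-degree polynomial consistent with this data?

Forward differences of the values at s = 2, 3, 4, 5, 6, 7, 8, 9:
  g  : 15  159/2  222  945/2  861  2835/2  2172  6309/2
  Δ  : 129/2  285/2  501/2  777/2  1113/2  1509/2  1965/2
  Δ^2: 78  108  138  168  198  228
  Δ^3: 30  30  30  30  30
  Δ^4: 0  0  0  0
  Δ^5: 0  0  0
  Δ^6: 0  0
  Δ^7: 0
The third differences are constant (30) and nonzero, while all higher differences vanish, so the minimal degree is 3.

3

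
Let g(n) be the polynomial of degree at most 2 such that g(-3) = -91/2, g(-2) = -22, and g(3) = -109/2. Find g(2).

-28

Using the Lagrange interpolation formula with nodes -3, -2, 3:
  L_0(n) = (n + 2)(n - 3) / 6
  L_1(n) = (n + 3)(n - 3) / -5
  L_2(n) = (n + 3)(n + 2) / 30
Then g(n) = -91/2·L_0(n) - 22·L_1(n) - 109/2·L_2(n).
Expanding and collecting terms gives g(n) = -5n^2 - (3/2)n - 5.
Evaluating at n = 2: g(2) = -28.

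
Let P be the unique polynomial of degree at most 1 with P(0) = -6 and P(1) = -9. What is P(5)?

-21

Using the Lagrange interpolation formula with nodes 0, 1:
  L_0(x) = (x - 1) / -1
  L_1(x) = x / 1
Then P(x) = -6·L_0(x) - 9·L_1(x).
Expanding and collecting terms gives P(x) = -3x - 6.
Evaluating at x = 5: P(5) = -21.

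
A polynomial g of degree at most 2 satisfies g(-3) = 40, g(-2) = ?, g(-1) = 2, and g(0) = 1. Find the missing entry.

The 3 known points determine the degree-2 polynomial uniquely.
Write g(t) = at^2 + bt + c. Substituting each data point gives a linear system:
  9a - 3b + c = 40
  a - b + c = 2
  c = 1
Solving the system yields a = 6, b = 5, c = 1.
So g(t) = 6t² + 5t + 1.
Then g(-2) = 15.

15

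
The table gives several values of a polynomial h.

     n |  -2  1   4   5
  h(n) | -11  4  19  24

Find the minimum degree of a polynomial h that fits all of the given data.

1

Divided differences on the nodes -2, 1, 4, 5:
  order 0: -11  4  19  24
  order 1: 5  5  5
  order 2: 0  0
  order 3: 0
The order-1 divided differences are all 5 (nonzero) and every higher order vanishes, so the data lies on a polynomial of degree exactly 1.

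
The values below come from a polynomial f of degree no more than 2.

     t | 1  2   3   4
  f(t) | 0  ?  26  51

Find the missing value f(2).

On equispaced nodes a degree-2 polynomial has vanishing third forward difference, so
  - f(1) + 3·f(2) - 3·f(3) + f(4) = 0.
Substituting the known values and solving for f(2):
  3·f(2) = 27
  f(2) = 9.

9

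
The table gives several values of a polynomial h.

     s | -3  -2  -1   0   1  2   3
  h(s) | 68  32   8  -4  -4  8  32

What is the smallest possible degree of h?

2

Forward differences of the values at s = -3, -2, -1, 0, 1, 2, 3:
  h  : 68  32  8  -4  -4  8  32
  Δ  : -36  -24  -12  0  12  24
  Δ^2: 12  12  12  12  12
  Δ^3: 0  0  0  0
  Δ^4: 0  0  0
  Δ^5: 0  0
  Δ^6: 0
The second differences are constant (12) and nonzero, while all higher differences vanish, so the minimal degree is 2.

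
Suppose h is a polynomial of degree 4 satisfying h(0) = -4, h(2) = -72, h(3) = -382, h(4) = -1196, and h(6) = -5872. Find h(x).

h(x) = -4x^4 - 4x^3 + 4x^2 + 6x - 4

Using the Lagrange interpolation formula with nodes 0, 2, 3, 4, 6:
  L_0(x) = (x - 2)(x - 3)(x - 4)(x - 6) / 144
  L_1(x) = x(x - 3)(x - 4)(x - 6) / -16
  L_2(x) = x(x - 2)(x - 4)(x - 6) / 9
  L_3(x) = x(x - 2)(x - 3)(x - 6) / -16
  L_4(x) = x(x - 2)(x - 3)(x - 4) / 144
Then h(x) = -4·L_0(x) - 72·L_1(x) - 382·L_2(x) - 1196·L_3(x) - 5872·L_4(x).
Expanding and collecting terms gives h(x) = -4x⁴ - 4x³ + 4x² + 6x - 4.
Check: h(6) = -5872. ✓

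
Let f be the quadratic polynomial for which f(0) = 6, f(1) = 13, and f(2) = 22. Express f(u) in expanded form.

Using the Lagrange interpolation formula with nodes 0, 1, 2:
  L_0(u) = (u - 1)(u - 2) / 2
  L_1(u) = u(u - 2) / -1
  L_2(u) = u(u - 1) / 2
Then f(u) = 6·L_0(u) + 13·L_1(u) + 22·L_2(u).
Expanding and collecting terms gives f(u) = u² + 6u + 6.
Check: f(2) = 22. ✓

f(u) = u^2 + 6u + 6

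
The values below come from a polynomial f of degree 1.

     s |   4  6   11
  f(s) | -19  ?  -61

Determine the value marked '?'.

The 2 known points determine the degree-1 polynomial uniquely.
Write f(s) = as + b. Substituting each data point gives a linear system:
  4a + b = -19
  11a + b = -61
Solving the system yields a = -6, b = 5.
So f(s) = -6s + 5.
Then f(6) = -31.

-31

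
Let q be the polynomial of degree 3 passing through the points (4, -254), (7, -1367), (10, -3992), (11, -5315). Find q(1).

-5

Write q(t) = at^3 + bt^2 + ct + d. Substituting each data point gives a linear system:
  64a + 16b + 4c + d = -254
  343a + 49b + 7c + d = -1367
  1000a + 100b + 10c + d = -3992
  1331a + 121b + 11c + d = -5315
Solving the system yields a = -4, b = 0, c = 1, d = -2.
So q(t) = -4t³ + t - 2.
Then q(1) = -5.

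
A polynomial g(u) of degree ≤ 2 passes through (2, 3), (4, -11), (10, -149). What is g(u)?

Write g(u) = au^2 + bu + c. Substituting each data point gives a linear system:
  4a + 2b + c = 3
  16a + 4b + c = -11
  100a + 10b + c = -149
Solving the system yields a = -2, b = 5, c = 1.
So g(u) = -2u^2 + 5u + 1.
Check: g(2) = 3. ✓

g(u) = -2u^2 + 5u + 1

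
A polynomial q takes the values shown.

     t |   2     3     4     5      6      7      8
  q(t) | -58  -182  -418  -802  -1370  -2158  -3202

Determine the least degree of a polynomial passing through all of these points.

3

Forward differences of the values at t = 2, 3, 4, 5, 6, 7, 8:
  q  : -58  -182  -418  -802  -1370  -2158  -3202
  Δ  : -124  -236  -384  -568  -788  -1044
  Δ^2: -112  -148  -184  -220  -256
  Δ^3: -36  -36  -36  -36
  Δ^4: 0  0  0
  Δ^5: 0  0
  Δ^6: 0
The third differences are constant (-36) and nonzero, while all higher differences vanish, so the minimal degree is 3.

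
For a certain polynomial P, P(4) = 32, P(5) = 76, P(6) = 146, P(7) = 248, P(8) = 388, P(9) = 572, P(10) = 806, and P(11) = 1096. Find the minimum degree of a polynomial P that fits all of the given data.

3

Forward differences of the values at u = 4, 5, 6, 7, 8, 9, 10, 11:
  P  : 32  76  146  248  388  572  806  1096
  Δ  : 44  70  102  140  184  234  290
  Δ^2: 26  32  38  44  50  56
  Δ^3: 6  6  6  6  6
  Δ^4: 0  0  0  0
  Δ^5: 0  0  0
  Δ^6: 0  0
  Δ^7: 0
The third differences are constant (6) and nonzero, while all higher differences vanish, so the minimal degree is 3.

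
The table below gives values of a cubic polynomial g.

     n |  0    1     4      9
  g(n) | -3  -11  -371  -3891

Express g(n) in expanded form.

Using the Lagrange interpolation formula with nodes 0, 1, 4, 9:
  L_0(n) = (n - 1)(n - 4)(n - 9) / -36
  L_1(n) = n(n - 4)(n - 9) / 24
  L_2(n) = n(n - 1)(n - 9) / -60
  L_3(n) = n(n - 1)(n - 4) / 360
Then g(n) = -3·L_0(n) - 11·L_1(n) - 371·L_2(n) - 3891·L_3(n).
Expanding and collecting terms gives g(n) = -5n^3 - 3n^2 - 3.
Check: g(0) = -3. ✓

g(n) = -5n^3 - 3n^2 - 3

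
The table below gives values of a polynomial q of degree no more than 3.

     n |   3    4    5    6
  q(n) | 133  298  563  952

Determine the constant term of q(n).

-2

Write q(n) = an^3 + bn^2 + cn + d. Substituting each data point gives a linear system:
  27a + 9b + 3c + d = 133
  64a + 16b + 4c + d = 298
  125a + 25b + 5c + d = 563
  216a + 36b + 6c + d = 952
Solving the system yields a = 4, b = 2, c = 3, d = -2.
So q(n) = 4n^3 + 2n^2 + 3n - 2.
The constant term is -2.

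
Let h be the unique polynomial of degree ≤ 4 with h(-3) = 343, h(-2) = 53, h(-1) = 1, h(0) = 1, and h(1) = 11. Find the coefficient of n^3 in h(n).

Write h(n) = an^4 + bn^3 + cn^2 + dn + e. Substituting each data point gives a linear system:
  81a - 27b + 9c - 3d + e = 343
  16a - 8b + 4c - 2d + e = 53
  a - b + c - d + e = 1
  e = 1
  a + b + c + d + e = 11
Solving the system yields a = 6, b = 5, c = -1, d = 0, e = 1.
So h(n) = 6n^4 + 5n^3 - n^2 + 1.
The coefficient of n^3 is 5.

5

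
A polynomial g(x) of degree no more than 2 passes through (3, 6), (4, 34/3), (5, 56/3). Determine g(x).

g(x) = x^2 - (5/3)x + 2

Using the Lagrange interpolation formula with nodes 3, 4, 5:
  L_0(x) = (x - 4)(x - 5) / 2
  L_1(x) = (x - 3)(x - 5) / -1
  L_2(x) = (x - 3)(x - 4) / 2
Then g(x) = 6·L_0(x) + 34/3·L_1(x) + 56/3·L_2(x).
Expanding and collecting terms gives g(x) = x² - (5/3)x + 2.
Check: g(3) = 6. ✓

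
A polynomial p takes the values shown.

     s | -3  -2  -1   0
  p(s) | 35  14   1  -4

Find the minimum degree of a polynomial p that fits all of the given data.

2

Forward differences of the values at s = -3, -2, -1, 0:
  p  : 35  14  1  -4
  Δ  : -21  -13  -5
  Δ^2: 8  8
  Δ^3: 0
The second differences are constant (8) and nonzero, while all higher differences vanish, so the minimal degree is 2.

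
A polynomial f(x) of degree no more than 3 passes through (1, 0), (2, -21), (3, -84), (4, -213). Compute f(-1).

Write f(x) = ax^3 + bx^2 + cx + d. Substituting each data point gives a linear system:
  a + b + c + d = 0
  8a + 4b + 2c + d = -21
  27a + 9b + 3c + d = -84
  64a + 16b + 4c + d = -213
Solving the system yields a = -4, b = 3, c = -2, d = 3.
So f(x) = -4x^3 + 3x^2 - 2x + 3.
Then f(-1) = 12.

12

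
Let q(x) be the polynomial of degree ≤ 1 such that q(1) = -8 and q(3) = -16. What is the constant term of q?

Write q(x) = ax + b. Substituting each data point gives a linear system:
  a + b = -8
  3a + b = -16
Solving the system yields a = -4, b = -4.
So q(x) = -4x - 4.
The constant term is -4.

-4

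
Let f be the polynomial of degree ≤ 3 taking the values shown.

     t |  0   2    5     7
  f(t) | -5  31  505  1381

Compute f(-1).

-11

Write f(t) = at^3 + bt^2 + ct + d. Substituting each data point gives a linear system:
  d = -5
  8a + 4b + 2c + d = 31
  125a + 25b + 5c + d = 505
  343a + 49b + 7c + d = 1381
Solving the system yields a = 4, b = 0, c = 2, d = -5.
So f(t) = 4t^3 + 2t - 5.
Then f(-1) = -11.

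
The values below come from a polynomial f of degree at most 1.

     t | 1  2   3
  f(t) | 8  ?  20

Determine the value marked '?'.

On equispaced nodes a degree-1 polynomial has vanishing second forward difference, so
  f(1) - 2·f(2) + f(3) = 0.
Substituting the known values and solving for f(2):
  -2·f(2) = -28
  f(2) = 14.

14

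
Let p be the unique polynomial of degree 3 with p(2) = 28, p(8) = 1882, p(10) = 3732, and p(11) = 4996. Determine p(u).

Write p(u) = au^3 + bu^2 + cu + d. Substituting each data point gives a linear system:
  8a + 4b + 2c + d = 28
  512a + 64b + 8c + d = 1882
  1000a + 100b + 10c + d = 3732
  1331a + 121b + 11c + d = 4996
Solving the system yields a = 4, b = -3, c = 3, d = 2.
So p(u) = 4u³ - 3u² + 3u + 2.
Check: p(10) = 3732. ✓

p(u) = 4u^3 - 3u^2 + 3u + 2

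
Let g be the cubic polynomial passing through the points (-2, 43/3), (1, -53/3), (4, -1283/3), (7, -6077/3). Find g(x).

g(x) = -5x^3 - 6x^2 - (5/3)x - 5

Write g(x) = ax^3 + bx^2 + cx + d. Substituting each data point gives a linear system:
  -8a + 4b - 2c + d = 43/3
  a + b + c + d = -53/3
  64a + 16b + 4c + d = -1283/3
  343a + 49b + 7c + d = -6077/3
Solving the system yields a = -5, b = -6, c = -5/3, d = -5.
So g(x) = -5x³ - 6x² - (5/3)x - 5.
Check: g(4) = -1283/3. ✓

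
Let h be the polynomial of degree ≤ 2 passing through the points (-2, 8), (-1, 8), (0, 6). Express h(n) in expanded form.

Using the Lagrange interpolation formula with nodes -2, -1, 0:
  L_0(n) = (n + 1)n / 2
  L_1(n) = (n + 2)n / -1
  L_2(n) = (n + 2)(n + 1) / 2
Then h(n) = 8·L_0(n) + 8·L_1(n) + 6·L_2(n).
Expanding and collecting terms gives h(n) = -n^2 - 3n + 6.
Check: h(0) = 6. ✓

h(n) = -n^2 - 3n + 6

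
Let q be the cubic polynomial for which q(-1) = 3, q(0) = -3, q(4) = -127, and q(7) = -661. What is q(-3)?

Write q(t) = at^3 + bt^2 + ct + d. Substituting each data point gives a linear system:
  -a + b - c + d = 3
  d = -3
  64a + 16b + 4c + d = -127
  343a + 49b + 7c + d = -661
Solving the system yields a = -2, b = 1, c = -3, d = -3.
So q(t) = -2t³ + t² - 3t - 3.
Then q(-3) = 69.

69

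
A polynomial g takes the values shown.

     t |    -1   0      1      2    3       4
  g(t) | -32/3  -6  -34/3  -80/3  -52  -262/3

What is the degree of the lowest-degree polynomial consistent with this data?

2

Forward differences of the values at t = -1, 0, 1, 2, 3, 4:
  g  : -32/3  -6  -34/3  -80/3  -52  -262/3
  Δ  : 14/3  -16/3  -46/3  -76/3  -106/3
  Δ^2: -10  -10  -10  -10
  Δ^3: 0  0  0
  Δ^4: 0  0
  Δ^5: 0
The second differences are constant (-10) and nonzero, while all higher differences vanish, so the minimal degree is 2.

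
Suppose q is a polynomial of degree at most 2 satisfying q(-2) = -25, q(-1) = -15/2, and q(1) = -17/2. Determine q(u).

Write q(u) = au^2 + bu + c. Substituting each data point gives a linear system:
  4a - 2b + c = -25
  a - b + c = -15/2
  a + b + c = -17/2
Solving the system yields a = -6, b = -1/2, c = -2.
So q(u) = -6u^2 - (1/2)u - 2.
Check: q(-2) = -25. ✓

q(u) = -6u^2 - (1/2)u - 2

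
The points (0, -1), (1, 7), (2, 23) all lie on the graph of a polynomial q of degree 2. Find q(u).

q(u) = 4u^2 + 4u - 1

Using the Lagrange interpolation formula with nodes 0, 1, 2:
  L_0(u) = (u - 1)(u - 2) / 2
  L_1(u) = u(u - 2) / -1
  L_2(u) = u(u - 1) / 2
Then q(u) = -1·L_0(u) + 7·L_1(u) + 23·L_2(u).
Expanding and collecting terms gives q(u) = 4u^2 + 4u - 1.
Check: q(2) = 23. ✓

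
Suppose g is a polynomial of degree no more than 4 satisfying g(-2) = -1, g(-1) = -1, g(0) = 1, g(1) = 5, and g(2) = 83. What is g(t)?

Write g(t) = at^4 + bt^3 + ct^2 + dt + e. Substituting each data point gives a linear system:
  16a - 8b + 4c - 2d + e = -1
  a - b + c - d + e = -1
  e = 1
  a + b + c + d + e = 5
  16a + 8b + 4c + 2d + e = 83
Solving the system yields a = 3, b = 6, c = -2, d = -3, e = 1.
So g(t) = 3t⁴ + 6t³ - 2t² - 3t + 1.
Check: g(1) = 5. ✓

g(t) = 3t^4 + 6t^3 - 2t^2 - 3t + 1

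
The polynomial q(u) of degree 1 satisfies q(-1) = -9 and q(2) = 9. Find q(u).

q(u) = 6u - 3

Write q(u) = au + b. Substituting each data point gives a linear system:
  -a + b = -9
  2a + b = 9
Solving the system yields a = 6, b = -3.
So q(u) = 6u - 3.
Check: q(2) = 9. ✓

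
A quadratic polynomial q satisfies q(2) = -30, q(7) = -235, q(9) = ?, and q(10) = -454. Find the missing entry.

The 3 known points determine the degree-2 polynomial uniquely.
Write q(x) = ax^2 + bx + c. Substituting each data point gives a linear system:
  4a + 2b + c = -30
  49a + 7b + c = -235
  100a + 10b + c = -454
Solving the system yields a = -4, b = -5, c = -4.
So q(x) = -4x^2 - 5x - 4.
Then q(9) = -373.

-373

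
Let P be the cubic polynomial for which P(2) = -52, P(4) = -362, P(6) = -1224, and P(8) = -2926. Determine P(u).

P(u) = -6u^3 + 3u^2 - 5u - 6

Write P(u) = au^3 + bu^2 + cu + d. Substituting each data point gives a linear system:
  8a + 4b + 2c + d = -52
  64a + 16b + 4c + d = -362
  216a + 36b + 6c + d = -1224
  512a + 64b + 8c + d = -2926
Solving the system yields a = -6, b = 3, c = -5, d = -6.
So P(u) = -6u³ + 3u² - 5u - 6.
Check: P(2) = -52. ✓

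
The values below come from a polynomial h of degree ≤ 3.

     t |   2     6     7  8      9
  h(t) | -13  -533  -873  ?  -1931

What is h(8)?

-1333

The 4 known points determine the degree-3 polynomial uniquely.
Write h(t) = at^3 + bt^2 + ct + d. Substituting each data point gives a linear system:
  8a + 4b + 2c + d = -13
  216a + 36b + 6c + d = -533
  343a + 49b + 7c + d = -873
  729a + 81b + 9c + d = -1931
Solving the system yields a = -3, b = 3, c = 2, d = -5.
So h(t) = -3t³ + 3t² + 2t - 5.
Then h(8) = -1333.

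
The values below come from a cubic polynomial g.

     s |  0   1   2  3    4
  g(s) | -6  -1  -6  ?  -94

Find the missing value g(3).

-33

The 4 known points determine the degree-3 polynomial uniquely.
Write g(s) = as^3 + bs^2 + cs + d. Substituting each data point gives a linear system:
  d = -6
  a + b + c + d = -1
  8a + 4b + 2c + d = -6
  64a + 16b + 4c + d = -94
Solving the system yields a = -2, b = 1, c = 6, d = -6.
So g(s) = -2s^3 + s^2 + 6s - 6.
Then g(3) = -33.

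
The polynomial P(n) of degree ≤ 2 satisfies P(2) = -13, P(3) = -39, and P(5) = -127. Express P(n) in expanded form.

P(n) = -6n^2 + 4n + 3

Write P(n) = an^2 + bn + c. Substituting each data point gives a linear system:
  4a + 2b + c = -13
  9a + 3b + c = -39
  25a + 5b + c = -127
Solving the system yields a = -6, b = 4, c = 3.
So P(n) = -6n^2 + 4n + 3.
Check: P(5) = -127. ✓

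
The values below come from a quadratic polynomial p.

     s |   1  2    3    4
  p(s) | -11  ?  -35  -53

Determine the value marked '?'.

The 3 known points determine the degree-2 polynomial uniquely.
Write p(s) = as^2 + bs + c. Substituting each data point gives a linear system:
  a + b + c = -11
  9a + 3b + c = -35
  16a + 4b + c = -53
Solving the system yields a = -2, b = -4, c = -5.
So p(s) = -2s^2 - 4s - 5.
Then p(2) = -21.

-21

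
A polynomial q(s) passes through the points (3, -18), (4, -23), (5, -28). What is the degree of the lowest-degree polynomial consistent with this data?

1

Forward differences of the values at s = 3, 4, 5:
  q  : -18  -23  -28
  Δ  : -5  -5
  Δ^2: 0
The first differences are constant (-5) and nonzero, while all higher differences vanish, so the minimal degree is 1.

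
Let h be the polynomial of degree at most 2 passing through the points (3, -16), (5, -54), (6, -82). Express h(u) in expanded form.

Write h(u) = au^2 + bu + c. Substituting each data point gives a linear system:
  9a + 3b + c = -16
  25a + 5b + c = -54
  36a + 6b + c = -82
Solving the system yields a = -3, b = 5, c = -4.
So h(u) = -3u^2 + 5u - 4.
Check: h(5) = -54. ✓

h(u) = -3u^2 + 5u - 4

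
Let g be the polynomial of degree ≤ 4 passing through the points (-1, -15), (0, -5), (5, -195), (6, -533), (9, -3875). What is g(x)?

Write g(x) = ax^4 + bx^3 + cx^2 + dx + e. Substituting each data point gives a linear system:
  a - b + c - d + e = -15
  e = -5
  625a + 125b + 25c + 5d + e = -195
  1296a + 216b + 36c + 6d + e = -533
  6561a + 729b + 81c + 9d + e = -3875
Solving the system yields a = -1, b = 4, c = -3, d = 2, e = -5.
So g(x) = -x^4 + 4x^3 - 3x^2 + 2x - 5.
Check: g(-1) = -15. ✓

g(x) = -x^4 + 4x^3 - 3x^2 + 2x - 5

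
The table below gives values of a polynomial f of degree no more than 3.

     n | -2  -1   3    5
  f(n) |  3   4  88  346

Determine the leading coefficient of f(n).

2

Write f(n) = an^3 + bn^2 + cn + d. Substituting each data point gives a linear system:
  -8a + 4b - 2c + d = 3
  -a + b - c + d = 4
  27a + 9b + 3c + d = 88
  125a + 25b + 5c + d = 346
Solving the system yields a = 2, b = 4, c = -1, d = 1.
So f(n) = 2n^3 + 4n^2 - n + 1.
The leading coefficient is 2.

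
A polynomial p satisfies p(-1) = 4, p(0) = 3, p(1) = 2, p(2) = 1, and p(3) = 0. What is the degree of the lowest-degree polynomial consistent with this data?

Forward differences of the values at n = -1, 0, 1, 2, 3:
  p  : 4  3  2  1  0
  Δ  : -1  -1  -1  -1
  Δ^2: 0  0  0
  Δ^3: 0  0
  Δ^4: 0
The first differences are constant (-1) and nonzero, while all higher differences vanish, so the minimal degree is 1.

1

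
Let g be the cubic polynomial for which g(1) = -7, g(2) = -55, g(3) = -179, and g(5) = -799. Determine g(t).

Write g(t) = at^3 + bt^2 + ct + d. Substituting each data point gives a linear system:
  a + b + c + d = -7
  8a + 4b + 2c + d = -55
  27a + 9b + 3c + d = -179
  125a + 25b + 5c + d = -799
Solving the system yields a = -6, b = -2, c = 0, d = 1.
So g(t) = -6t^3 - 2t^2 + 1.
Check: g(1) = -7. ✓

g(t) = -6t^3 - 2t^2 + 1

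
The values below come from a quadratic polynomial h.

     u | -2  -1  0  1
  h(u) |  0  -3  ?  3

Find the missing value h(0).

-2

The 3 known points determine the degree-2 polynomial uniquely.
Write h(u) = au^2 + bu + c. Substituting each data point gives a linear system:
  4a - 2b + c = 0
  a - b + c = -3
  a + b + c = 3
Solving the system yields a = 2, b = 3, c = -2.
So h(u) = 2u^2 + 3u - 2.
Then h(0) = -2.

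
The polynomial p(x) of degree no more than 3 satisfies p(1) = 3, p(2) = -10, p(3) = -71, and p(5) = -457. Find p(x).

p(x) = -5x^3 + 6x^2 + 4x - 2

Write p(x) = ax^3 + bx^2 + cx + d. Substituting each data point gives a linear system:
  a + b + c + d = 3
  8a + 4b + 2c + d = -10
  27a + 9b + 3c + d = -71
  125a + 25b + 5c + d = -457
Solving the system yields a = -5, b = 6, c = 4, d = -2.
So p(x) = -5x³ + 6x² + 4x - 2.
Check: p(5) = -457. ✓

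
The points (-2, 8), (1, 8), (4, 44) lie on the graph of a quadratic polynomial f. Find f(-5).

44

Write f(s) = as^2 + bs + c. Substituting each data point gives a linear system:
  4a - 2b + c = 8
  a + b + c = 8
  16a + 4b + c = 44
Solving the system yields a = 2, b = 2, c = 4.
So f(s) = 2s^2 + 2s + 4.
Then f(-5) = 44.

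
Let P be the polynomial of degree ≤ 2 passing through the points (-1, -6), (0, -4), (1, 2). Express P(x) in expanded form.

P(x) = 2x^2 + 4x - 4

Write P(x) = ax^2 + bx + c. Substituting each data point gives a linear system:
  a - b + c = -6
  c = -4
  a + b + c = 2
Solving the system yields a = 2, b = 4, c = -4.
So P(x) = 2x^2 + 4x - 4.
Check: P(-1) = -6. ✓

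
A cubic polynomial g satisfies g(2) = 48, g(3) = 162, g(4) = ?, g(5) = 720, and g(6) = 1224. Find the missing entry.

376

The 4 known points determine the degree-3 polynomial uniquely.
Write g(t) = at^3 + bt^2 + ct + d. Substituting each data point gives a linear system:
  8a + 4b + 2c + d = 48
  27a + 9b + 3c + d = 162
  125a + 25b + 5c + d = 720
  216a + 36b + 6c + d = 1224
Solving the system yields a = 5, b = 5, c = -6, d = 0.
So g(t) = 5t³ + 5t² - 6t.
Then g(4) = 376.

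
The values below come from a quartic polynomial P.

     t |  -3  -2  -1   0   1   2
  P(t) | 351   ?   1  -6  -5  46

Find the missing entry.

70

The 5 known points determine the degree-4 polynomial uniquely.
Write P(t) = at^4 + bt^3 + ct^2 + dt + e. Substituting each data point gives a linear system:
  81a - 27b + 9c - 3d + e = 351
  a - b + c - d + e = 1
  e = -6
  a + b + c + d + e = -5
  16a + 8b + 4c + 2d + e = 46
Solving the system yields a = 4, b = -1, c = 0, d = -2, e = -6.
So P(t) = 4t^4 - t^3 - 2t - 6.
Then P(-2) = 70.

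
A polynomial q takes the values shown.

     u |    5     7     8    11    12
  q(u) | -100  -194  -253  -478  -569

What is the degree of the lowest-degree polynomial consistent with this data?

2

Divided differences on the nodes 5, 7, 8, 11, 12:
  order 0: -100  -194  -253  -478  -569
  order 1: -47  -59  -75  -91
  order 2: -4  -4  -4
  order 3: 0  0
  order 4: 0
The order-2 divided differences are all -4 (nonzero) and every higher order vanishes, so the data lies on a polynomial of degree exactly 2.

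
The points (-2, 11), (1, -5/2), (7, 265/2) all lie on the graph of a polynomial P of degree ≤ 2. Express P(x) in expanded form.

Write P(x) = ax^2 + bx + c. Substituting each data point gives a linear system:
  4a - 2b + c = 11
  a + b + c = -5/2
  49a + 7b + c = 265/2
Solving the system yields a = 3, b = -3/2, c = -4.
So P(x) = 3x² - (3/2)x - 4.
Check: P(1) = -5/2. ✓

P(x) = 3x^2 - (3/2)x - 4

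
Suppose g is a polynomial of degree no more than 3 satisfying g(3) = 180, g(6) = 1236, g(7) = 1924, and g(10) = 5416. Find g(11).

7156

Write g(u) = au^3 + bu^2 + cu + d. Substituting each data point gives a linear system:
  27a + 9b + 3c + d = 180
  216a + 36b + 6c + d = 1236
  343a + 49b + 7c + d = 1924
  1000a + 100b + 10c + d = 5416
Solving the system yields a = 5, b = 4, c = 1, d = 6.
So g(u) = 5u^3 + 4u^2 + u + 6.
Then g(11) = 7156.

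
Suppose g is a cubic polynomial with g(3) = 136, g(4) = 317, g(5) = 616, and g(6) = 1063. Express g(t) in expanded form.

Write g(t) = at^3 + bt^2 + ct + d. Substituting each data point gives a linear system:
  27a + 9b + 3c + d = 136
  64a + 16b + 4c + d = 317
  125a + 25b + 5c + d = 616
  216a + 36b + 6c + d = 1063
Solving the system yields a = 5, b = -1, c = 3, d = 1.
So g(t) = 5t³ - t² + 3t + 1.
Check: g(6) = 1063. ✓

g(t) = 5t^3 - t^2 + 3t + 1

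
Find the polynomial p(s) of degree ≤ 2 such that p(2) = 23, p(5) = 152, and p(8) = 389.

Write p(s) = as^2 + bs + c. Substituting each data point gives a linear system:
  4a + 2b + c = 23
  25a + 5b + c = 152
  64a + 8b + c = 389
Solving the system yields a = 6, b = 1, c = -3.
So p(s) = 6s² + s - 3.
Check: p(8) = 389. ✓

p(s) = 6s^2 + s - 3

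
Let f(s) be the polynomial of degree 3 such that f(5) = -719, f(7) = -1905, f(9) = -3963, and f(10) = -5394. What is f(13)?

-11655

Write f(s) = as^3 + bs^2 + cs + d. Substituting each data point gives a linear system:
  125a + 25b + 5c + d = -719
  343a + 49b + 7c + d = -1905
  729a + 81b + 9c + d = -3963
  1000a + 100b + 10c + d = -5394
Solving the system yields a = -5, b = -4, c = 0, d = 6.
So f(s) = -5s³ - 4s² + 6.
Then f(13) = -11655.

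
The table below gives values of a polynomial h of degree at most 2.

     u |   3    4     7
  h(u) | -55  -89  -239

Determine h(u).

Write h(u) = au^2 + bu + c. Substituting each data point gives a linear system:
  9a + 3b + c = -55
  16a + 4b + c = -89
  49a + 7b + c = -239
Solving the system yields a = -4, b = -6, c = -1.
So h(u) = -4u² - 6u - 1.
Check: h(3) = -55. ✓

h(u) = -4u^2 - 6u - 1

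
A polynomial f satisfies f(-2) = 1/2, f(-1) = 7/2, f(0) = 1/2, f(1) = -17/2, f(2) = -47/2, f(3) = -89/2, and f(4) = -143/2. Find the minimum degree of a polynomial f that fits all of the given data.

2

Forward differences of the values at n = -2, -1, 0, 1, 2, 3, 4:
  f  : 1/2  7/2  1/2  -17/2  -47/2  -89/2  -143/2
  Δ  : 3  -3  -9  -15  -21  -27
  Δ^2: -6  -6  -6  -6  -6
  Δ^3: 0  0  0  0
  Δ^4: 0  0  0
  Δ^5: 0  0
  Δ^6: 0
The second differences are constant (-6) and nonzero, while all higher differences vanish, so the minimal degree is 2.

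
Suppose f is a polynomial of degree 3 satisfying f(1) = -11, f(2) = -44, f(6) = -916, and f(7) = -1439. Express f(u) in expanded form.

f(u) = -4u^3 - u^2 - 2u - 4

Write f(u) = au^3 + bu^2 + cu + d. Substituting each data point gives a linear system:
  a + b + c + d = -11
  8a + 4b + 2c + d = -44
  216a + 36b + 6c + d = -916
  343a + 49b + 7c + d = -1439
Solving the system yields a = -4, b = -1, c = -2, d = -4.
So f(u) = -4u³ - u² - 2u - 4.
Check: f(7) = -1439. ✓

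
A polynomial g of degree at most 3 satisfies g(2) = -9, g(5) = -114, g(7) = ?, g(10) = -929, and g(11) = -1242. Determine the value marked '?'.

The 4 known points determine the degree-3 polynomial uniquely.
Write g(x) = ax^3 + bx^2 + cx + d. Substituting each data point gives a linear system:
  8a + 4b + 2c + d = -9
  125a + 25b + 5c + d = -114
  1000a + 100b + 10c + d = -929
  1331a + 121b + 11c + d = -1242
Solving the system yields a = -1, b = 1, c = -3, d = 1.
So g(x) = -x^3 + x^2 - 3x + 1.
Then g(7) = -314.

-314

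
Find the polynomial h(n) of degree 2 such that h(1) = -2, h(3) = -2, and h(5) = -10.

Write h(n) = an^2 + bn + c. Substituting each data point gives a linear system:
  a + b + c = -2
  9a + 3b + c = -2
  25a + 5b + c = -10
Solving the system yields a = -1, b = 4, c = -5.
So h(n) = -n^2 + 4n - 5.
Check: h(5) = -10. ✓

h(n) = -n^2 + 4n - 5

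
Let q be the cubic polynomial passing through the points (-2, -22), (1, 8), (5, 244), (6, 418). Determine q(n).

Write q(n) = an^3 + bn^2 + cn + d. Substituting each data point gives a linear system:
  -8a + 4b - 2c + d = -22
  a + b + c + d = 8
  125a + 25b + 5c + d = 244
  216a + 36b + 6c + d = 418
Solving the system yields a = 2, b = -1, c = 3, d = 4.
So q(n) = 2n^3 - n^2 + 3n + 4.
Check: q(5) = 244. ✓

q(n) = 2n^3 - n^2 + 3n + 4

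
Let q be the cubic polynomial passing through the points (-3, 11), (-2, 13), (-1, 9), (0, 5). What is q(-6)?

-91

Forward differences of the values at s = -3, -2, -1, 0:
  q  : 11  13  9  5
  Δ  : 2  -4  -4
  Δ^2: -6  0
  Δ^3: 6
The third differences are constant, confirming degree 3.
Interpolating (Newton forward form) and evaluating at s = -6 gives q(-6) = -91.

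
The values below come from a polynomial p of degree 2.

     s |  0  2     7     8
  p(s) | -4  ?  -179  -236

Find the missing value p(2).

The 3 known points determine the degree-2 polynomial uniquely.
Write p(s) = as^2 + bs + c. Substituting each data point gives a linear system:
  c = -4
  49a + 7b + c = -179
  64a + 8b + c = -236
Solving the system yields a = -4, b = 3, c = -4.
So p(s) = -4s^2 + 3s - 4.
Then p(2) = -14.

-14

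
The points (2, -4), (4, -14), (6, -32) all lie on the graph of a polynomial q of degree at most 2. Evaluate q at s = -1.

-4

Write q(s) = as^2 + bs + c. Substituting each data point gives a linear system:
  4a + 2b + c = -4
  16a + 4b + c = -14
  36a + 6b + c = -32
Solving the system yields a = -1, b = 1, c = -2.
So q(s) = -s^2 + s - 2.
Then q(-1) = -4.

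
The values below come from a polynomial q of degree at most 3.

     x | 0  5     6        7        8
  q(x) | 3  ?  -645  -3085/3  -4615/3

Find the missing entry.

-1111/3

The 4 known points determine the degree-3 polynomial uniquely.
Write q(x) = ax^3 + bx^2 + cx + d. Substituting each data point gives a linear system:
  d = 3
  216a + 36b + 6c + d = -645
  343a + 49b + 7c + d = -3085/3
  512a + 64b + 8c + d = -4615/3
Solving the system yields a = -3, b = -1/3, c = 2, d = 3.
So q(x) = -3x^3 - (1/3)x^2 + 2x + 3.
Then q(5) = -1111/3.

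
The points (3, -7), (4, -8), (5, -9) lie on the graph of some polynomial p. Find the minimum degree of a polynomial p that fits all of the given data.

Forward differences of the values at s = 3, 4, 5:
  p  : -7  -8  -9
  Δ  : -1  -1
  Δ^2: 0
The first differences are constant (-1) and nonzero, while all higher differences vanish, so the minimal degree is 1.

1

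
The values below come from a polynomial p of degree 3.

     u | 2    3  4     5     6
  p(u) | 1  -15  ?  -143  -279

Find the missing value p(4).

-59

The 4 known points determine the degree-3 polynomial uniquely.
Write p(u) = au^3 + bu^2 + cu + d. Substituting each data point gives a linear system:
  8a + 4b + 2c + d = 1
  27a + 9b + 3c + d = -15
  125a + 25b + 5c + d = -143
  216a + 36b + 6c + d = -279
Solving the system yields a = -2, b = 4, c = 2, d = -3.
So p(u) = -2u^3 + 4u^2 + 2u - 3.
Then p(4) = -59.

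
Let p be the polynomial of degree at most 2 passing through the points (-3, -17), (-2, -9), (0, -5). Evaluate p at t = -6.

Using the Lagrange interpolation formula with nodes -3, -2, 0:
  L_0(t) = (t + 2)t / 3
  L_1(t) = (t + 3)t / -2
  L_2(t) = (t + 3)(t + 2) / 6
Then p(t) = -17·L_0(t) - 9·L_1(t) - 5·L_2(t).
Expanding and collecting terms gives p(t) = -2t^2 - 2t - 5.
Evaluating at t = -6: p(-6) = -65.

-65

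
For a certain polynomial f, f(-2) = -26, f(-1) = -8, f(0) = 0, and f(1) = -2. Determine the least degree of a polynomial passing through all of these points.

2

Forward differences of the values at s = -2, -1, 0, 1:
  f  : -26  -8  0  -2
  Δ  : 18  8  -2
  Δ^2: -10  -10
  Δ^3: 0
The second differences are constant (-10) and nonzero, while all higher differences vanish, so the minimal degree is 2.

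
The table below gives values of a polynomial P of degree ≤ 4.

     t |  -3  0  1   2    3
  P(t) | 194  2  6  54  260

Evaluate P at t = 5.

1962

Using the Lagrange interpolation formula with nodes -3, 0, 1, 2, 3:
  L_0(t) = t(t - 1)(t - 2)(t - 3) / 360
  L_1(t) = (t + 3)(t - 1)(t - 2)(t - 3) / -18
  L_2(t) = (t + 3)t(t - 2)(t - 3) / 8
  L_3(t) = (t + 3)t(t - 1)(t - 3) / -10
  L_4(t) = (t + 3)t(t - 1)(t - 2) / 36
Then P(t) = 194·L_0(t) + 2·L_1(t) + 6·L_2(t) + 54·L_3(t) + 260·L_4(t).
Expanding and collecting terms gives P(t) = 3t^4 + t^3 - 2t^2 + 2t + 2.
Evaluating at t = 5: P(5) = 1962.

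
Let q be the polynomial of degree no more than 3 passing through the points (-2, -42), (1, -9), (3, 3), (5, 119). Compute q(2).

-10

Write q(x) = ax^3 + bx^2 + cx + d. Substituting each data point gives a linear system:
  -8a + 4b - 2c + d = -42
  a + b + c + d = -9
  27a + 9b + 3c + d = 3
  125a + 25b + 5c + d = 119
Solving the system yields a = 2, b = -5, c = 0, d = -6.
So q(x) = 2x^3 - 5x^2 - 6.
Then q(2) = -10.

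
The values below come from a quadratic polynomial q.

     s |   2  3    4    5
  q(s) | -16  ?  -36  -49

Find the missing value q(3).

-25

On equispaced nodes a degree-2 polynomial has vanishing third forward difference, so
  - q(2) + 3·q(3) - 3·q(4) + q(5) = 0.
Substituting the known values and solving for q(3):
  3·q(3) = -75
  q(3) = -25.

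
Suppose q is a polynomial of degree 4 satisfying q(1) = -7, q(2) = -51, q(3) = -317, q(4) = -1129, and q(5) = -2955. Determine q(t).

Write q(t) = at^4 + bt^3 + ct^2 + dt + e. Substituting each data point gives a linear system:
  a + b + c + d + e = -7
  16a + 8b + 4c + 2d + e = -51
  81a + 27b + 9c + 3d + e = -317
  256a + 64b + 16c + 4d + e = -1129
  625a + 125b + 25c + 5d + e = -2955
Solving the system yields a = -6, b = 6, c = 3, d = -5, e = -5.
So q(t) = -6t^4 + 6t^3 + 3t^2 - 5t - 5.
Check: q(2) = -51. ✓

q(t) = -6t^4 + 6t^3 + 3t^2 - 5t - 5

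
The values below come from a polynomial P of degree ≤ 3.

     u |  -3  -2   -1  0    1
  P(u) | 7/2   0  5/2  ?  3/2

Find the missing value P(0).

5

On equispaced nodes a degree-3 polynomial has vanishing fourth forward difference, so
  P(-3) - 4·P(-2) + 6·P(-1) - 4·P(0) + P(1) = 0.
Substituting the known values and solving for P(0):
  -4·P(0) = -20
  P(0) = 5.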